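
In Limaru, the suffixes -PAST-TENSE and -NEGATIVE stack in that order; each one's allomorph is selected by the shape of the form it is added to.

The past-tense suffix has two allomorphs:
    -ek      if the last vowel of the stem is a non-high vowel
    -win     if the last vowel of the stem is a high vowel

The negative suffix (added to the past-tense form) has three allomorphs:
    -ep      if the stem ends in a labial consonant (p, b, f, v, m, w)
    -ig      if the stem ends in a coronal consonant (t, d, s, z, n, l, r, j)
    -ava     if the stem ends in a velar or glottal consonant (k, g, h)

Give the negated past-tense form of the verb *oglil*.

oglilwinig

The last vowel of *oglil* is /i/, which is a high vowel, so the past-tense suffix is -win, giving *oglilwin*.
The past-tense form *oglilwin*: final consonant = /n/, coronal → -ig → *oglilwinig*.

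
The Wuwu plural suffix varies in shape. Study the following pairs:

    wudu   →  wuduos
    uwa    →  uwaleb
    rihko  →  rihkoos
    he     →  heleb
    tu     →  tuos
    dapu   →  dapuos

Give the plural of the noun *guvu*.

Looking at the last vowel of each stem: -os when the last vowel of the stem is a rounded vowel (*wudu*, *rihko*, *tu*, *dapu*); -leb when the last vowel of the stem is an unrounded vowel (*uwa*, *he*).
*guvu*: last vowel = /u/, a rounded vowel → -os → *guvuos*.

guvuos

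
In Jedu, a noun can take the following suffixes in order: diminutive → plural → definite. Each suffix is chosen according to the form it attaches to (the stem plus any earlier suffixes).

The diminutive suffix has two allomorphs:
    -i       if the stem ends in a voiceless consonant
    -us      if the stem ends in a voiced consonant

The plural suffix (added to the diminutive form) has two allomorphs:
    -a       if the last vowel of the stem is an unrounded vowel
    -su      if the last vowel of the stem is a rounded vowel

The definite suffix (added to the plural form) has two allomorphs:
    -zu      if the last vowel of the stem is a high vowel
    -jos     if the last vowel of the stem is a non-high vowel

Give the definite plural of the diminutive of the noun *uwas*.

The final consonant of *uwas* is /s/, which is voiceless, so the diminutive suffix is -i, giving *uwasi*.
The diminutive form *uwasi* — last vowel /i/ (an unrounded vowel) → -a → *uwasia*.
The last vowel of the plural form *uwasia* is /a/, which is a non-high vowel, so the definite suffix is -jos, giving *uwasiajos*.

uwasiajos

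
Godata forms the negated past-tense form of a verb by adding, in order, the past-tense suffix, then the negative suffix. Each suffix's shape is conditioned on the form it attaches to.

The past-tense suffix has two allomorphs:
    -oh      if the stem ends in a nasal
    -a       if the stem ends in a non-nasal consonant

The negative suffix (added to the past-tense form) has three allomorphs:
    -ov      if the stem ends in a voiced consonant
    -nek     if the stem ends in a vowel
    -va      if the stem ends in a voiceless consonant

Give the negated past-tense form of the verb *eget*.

*eget*: final consonant = /t/, non-nasal → -a → *egeta*.
The final sound of the past-tense form *egeta* is /a/, which is a vowel, so the negative suffix is -nek, giving *egetanek*.

egetanek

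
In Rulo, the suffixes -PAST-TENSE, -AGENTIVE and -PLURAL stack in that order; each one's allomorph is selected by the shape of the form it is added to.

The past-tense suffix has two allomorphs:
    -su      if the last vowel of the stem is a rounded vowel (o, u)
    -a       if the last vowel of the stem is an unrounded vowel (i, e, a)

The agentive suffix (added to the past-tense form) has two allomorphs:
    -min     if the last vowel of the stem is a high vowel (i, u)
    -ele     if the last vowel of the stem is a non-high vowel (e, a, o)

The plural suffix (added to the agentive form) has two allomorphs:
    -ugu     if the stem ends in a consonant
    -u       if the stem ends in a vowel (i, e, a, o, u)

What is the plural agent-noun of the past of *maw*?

The last vowel of *maw* is /a/, which is an unrounded vowel, so the past-tense suffix is -a, giving *mawa*.
The last vowel of the past-tense form *mawa* is /a/, which is a non-high vowel, so the agentive suffix is -ele, giving *mawaele*.
The final sound of the agentive form *mawaele* is /e/, which is a vowel, so the plural suffix is -u, giving *mawaeleu*.

mawaeleu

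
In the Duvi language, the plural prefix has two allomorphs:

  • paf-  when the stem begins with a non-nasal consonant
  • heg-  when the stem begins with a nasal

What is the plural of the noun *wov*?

Since the first consonant of *wov* is /w/ (non-nasal), it takes paf-, giving *pafwov*.

pafwov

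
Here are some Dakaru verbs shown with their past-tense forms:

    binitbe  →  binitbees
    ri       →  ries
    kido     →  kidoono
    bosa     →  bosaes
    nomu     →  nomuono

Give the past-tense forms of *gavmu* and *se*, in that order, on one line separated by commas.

The suffix is conditioned by the last vowel: -ono when the last vowel of the stem is a rounded vowel (*kido*, *nomu*); -es when the last vowel of the stem is an unrounded vowel (*binitbe*, *ri*, *bosa*).
*gavmu* — last vowel /u/ (a rounded vowel) → -ono → *gavmuono*.
*se*: last vowel = /e/, an unrounded vowel → -es → *sees*.

gavmuono, sees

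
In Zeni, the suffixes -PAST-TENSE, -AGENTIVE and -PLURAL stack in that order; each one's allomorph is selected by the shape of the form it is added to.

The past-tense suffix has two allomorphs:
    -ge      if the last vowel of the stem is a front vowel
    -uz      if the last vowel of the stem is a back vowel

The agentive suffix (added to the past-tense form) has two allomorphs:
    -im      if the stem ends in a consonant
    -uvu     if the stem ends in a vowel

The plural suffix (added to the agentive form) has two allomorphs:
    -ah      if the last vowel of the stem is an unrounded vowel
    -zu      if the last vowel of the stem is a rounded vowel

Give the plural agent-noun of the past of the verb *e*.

egeuvuzu

*e* — last vowel /e/ (a front vowel) → -ge → *ege*.
The past-tense form *ege* — final sound /e/ (a vowel) → -uvu → *egeuvu*.
The agentive form *egeuvu*: last vowel = /u/, a rounded vowel → -zu → *egeuvuzu*.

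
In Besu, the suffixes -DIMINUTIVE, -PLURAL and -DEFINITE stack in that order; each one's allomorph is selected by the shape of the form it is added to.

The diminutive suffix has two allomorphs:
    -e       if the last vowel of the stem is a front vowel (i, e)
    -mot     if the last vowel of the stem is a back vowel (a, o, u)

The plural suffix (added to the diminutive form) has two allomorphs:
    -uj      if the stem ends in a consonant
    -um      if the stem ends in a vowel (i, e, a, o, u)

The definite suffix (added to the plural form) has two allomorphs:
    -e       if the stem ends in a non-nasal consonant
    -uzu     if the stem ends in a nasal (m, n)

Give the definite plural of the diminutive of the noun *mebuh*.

*mebuh* — last vowel /u/ (a back vowel) → -mot → *mebuhmot*.
The diminutive form *mebuhmot* — final sound /t/ (a consonant) → -uj → *mebuhmotuj*.
Since the final consonant of the plural form *mebuhmotuj* is /j/ (non-nasal), it takes -e, giving *mebuhmotuje*.

mebuhmotuje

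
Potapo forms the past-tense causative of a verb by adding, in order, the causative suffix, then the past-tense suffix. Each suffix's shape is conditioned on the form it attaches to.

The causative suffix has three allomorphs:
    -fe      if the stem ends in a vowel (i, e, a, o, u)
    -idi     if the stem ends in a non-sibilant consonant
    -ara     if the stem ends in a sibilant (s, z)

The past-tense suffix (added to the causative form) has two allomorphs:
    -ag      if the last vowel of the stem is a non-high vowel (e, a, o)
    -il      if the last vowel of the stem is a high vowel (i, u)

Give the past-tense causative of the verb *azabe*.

Since the final sound of *azabe* is /e/ (a vowel), it takes -fe, giving *azabefe*.
The causative form *azabefe*: last vowel = /e/, a non-high vowel → -ag → *azabefeag*.

azabefeag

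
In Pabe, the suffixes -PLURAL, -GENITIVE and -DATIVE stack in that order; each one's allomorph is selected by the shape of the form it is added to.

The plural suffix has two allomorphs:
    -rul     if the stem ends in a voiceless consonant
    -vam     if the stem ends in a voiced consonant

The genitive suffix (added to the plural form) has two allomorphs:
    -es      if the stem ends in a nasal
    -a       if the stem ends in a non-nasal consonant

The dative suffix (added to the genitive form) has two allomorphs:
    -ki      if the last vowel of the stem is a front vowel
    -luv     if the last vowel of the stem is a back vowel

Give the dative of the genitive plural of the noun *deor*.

Since the final consonant of *deor* is /r/ (voiced), it takes -vam, giving *deorvam*.
The plural form *deorvam*: final consonant = /m/, a nasal → -es → *deorvames*.
The genitive form *deorvames* — last vowel /e/ (a front vowel) → -ki → *deorvameski*.

deorvameski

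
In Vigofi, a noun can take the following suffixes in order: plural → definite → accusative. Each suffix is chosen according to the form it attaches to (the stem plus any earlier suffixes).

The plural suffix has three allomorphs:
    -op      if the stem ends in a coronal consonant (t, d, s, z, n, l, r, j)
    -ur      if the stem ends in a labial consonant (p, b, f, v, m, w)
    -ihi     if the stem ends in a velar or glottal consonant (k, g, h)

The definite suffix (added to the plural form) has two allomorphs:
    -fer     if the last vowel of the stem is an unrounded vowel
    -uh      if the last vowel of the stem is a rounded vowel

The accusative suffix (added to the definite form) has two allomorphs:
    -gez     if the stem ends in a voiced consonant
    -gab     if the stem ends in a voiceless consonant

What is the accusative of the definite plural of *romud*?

*romud* — final consonant /d/ (coronal) → -op → *romudop*.
The plural form *romudop* — last vowel /o/ (a rounded vowel) → -uh → *romudopuh*.
Since the final consonant of the definite form *romudopuh* is /h/ (voiceless), it takes -gab, giving *romudopuhgab*.

romudopuhgab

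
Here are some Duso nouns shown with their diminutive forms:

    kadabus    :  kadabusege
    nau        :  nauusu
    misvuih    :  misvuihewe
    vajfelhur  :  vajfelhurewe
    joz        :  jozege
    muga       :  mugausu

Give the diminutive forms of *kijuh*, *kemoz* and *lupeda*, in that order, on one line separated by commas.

kijuhewe, kemozege, lupedausu

The alternation tracks the final sound of the stem — -ege when the stem ends in a sibilant (*kadabus*, *joz*); -ewe when the stem ends in a non-sibilant consonant (*misvuih*, *vajfelhur*); -usu when the stem ends in a vowel (*nau*, *muga*).
The final sound of *kijuh* is /h/, which is a non-sibilant consonant, so the suffix is -ewe, giving *kijuhewe*.
*kemoz* — final sound /z/ (a sibilant) → -ege → *kemozege*.
The final sound of *lupeda* is /a/, which is a vowel, so the suffix is -usu, giving *lupedausu*.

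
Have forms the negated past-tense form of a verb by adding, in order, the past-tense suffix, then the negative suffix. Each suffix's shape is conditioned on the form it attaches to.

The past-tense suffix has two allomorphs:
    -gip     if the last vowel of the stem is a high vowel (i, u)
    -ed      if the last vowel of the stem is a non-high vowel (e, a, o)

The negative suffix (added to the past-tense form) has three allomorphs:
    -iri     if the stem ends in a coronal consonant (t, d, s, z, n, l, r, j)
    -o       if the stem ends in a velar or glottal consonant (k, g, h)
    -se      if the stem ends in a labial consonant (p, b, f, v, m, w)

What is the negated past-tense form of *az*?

The last vowel of *az* is /a/, which is a non-high vowel, so the past-tense suffix is -ed, giving *azed*.
The past-tense form *azed*: final consonant = /d/, coronal → -iri → *azediri*.

azediri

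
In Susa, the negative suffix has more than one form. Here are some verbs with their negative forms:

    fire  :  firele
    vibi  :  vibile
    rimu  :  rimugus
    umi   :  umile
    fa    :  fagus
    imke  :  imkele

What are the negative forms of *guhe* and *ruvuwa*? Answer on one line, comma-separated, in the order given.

guhele, ruvuwagus

Looking at the last vowel of each stem: -le when the last vowel of the stem is a front vowel (*fire*, *vibi*, *umi*, *imke*); -gus when the last vowel of the stem is a back vowel (*rimu*, *fa*).
*guhe*: last vowel = /e/, a front vowel → -le → *guhele*.
Since the last vowel of *ruvuwa* is /a/ (a back vowel), it takes -gus, giving *ruvuwagus*.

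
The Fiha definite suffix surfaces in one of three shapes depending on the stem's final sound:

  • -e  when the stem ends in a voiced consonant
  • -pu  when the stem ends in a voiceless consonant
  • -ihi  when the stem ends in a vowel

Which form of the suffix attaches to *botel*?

Since the final sound of *botel* is /l/ (a voiced consonant), it takes -e.

-e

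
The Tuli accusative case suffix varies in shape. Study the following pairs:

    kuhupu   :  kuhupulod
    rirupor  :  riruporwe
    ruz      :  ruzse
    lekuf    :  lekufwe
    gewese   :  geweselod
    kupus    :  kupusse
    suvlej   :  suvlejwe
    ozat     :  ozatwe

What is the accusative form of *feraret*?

feraretwe

The pattern is sibilance of the final sound: -se when the stem ends in a sibilant (*ruz*, *kupus*); -we when the stem ends in a non-sibilant consonant (*rirupor*, *lekuf*, *suvlej*, *ozat*); -lod when the stem ends in a vowel (*kuhupu*, *gewese*).
The final sound of *feraret* is /t/, which is a non-sibilant consonant, so the suffix is -we, giving *feraretwe*.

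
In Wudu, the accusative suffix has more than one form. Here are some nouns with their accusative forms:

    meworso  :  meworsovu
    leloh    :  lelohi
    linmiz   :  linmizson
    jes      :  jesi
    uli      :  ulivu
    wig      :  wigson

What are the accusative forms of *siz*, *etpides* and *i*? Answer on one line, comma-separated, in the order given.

Looking at the final sound of each stem: -i when the stem ends in a voiceless consonant (*leloh*, *jes*); -son when the stem ends in a voiced consonant (*linmiz*, *wig*); -vu when the stem ends in a vowel (*meworso*, *uli*).
*siz* — final sound /z/ (a voiced consonant) → -son → *sizson*.
Since the final sound of *etpides* is /s/ (a voiceless consonant), it takes -i, giving *etpidesi*.
The final sound of *i* is /i/, which is a vowel, so the suffix is -vu, giving *ivu*.

sizson, etpidesi, ivu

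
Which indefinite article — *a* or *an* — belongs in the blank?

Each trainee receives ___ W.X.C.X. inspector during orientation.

a

The indefinite article is chosen by the initial *sound* of the following word, not its spelling.
The initialism *W.X.C.X.* is read letter by letter; the first letter, W, is pronounced /ˈdʌbəl.juː/, which begins with a consonant sound.
So the article is *a*: Each trainee receives a W.X.C.X. inspector during orientation.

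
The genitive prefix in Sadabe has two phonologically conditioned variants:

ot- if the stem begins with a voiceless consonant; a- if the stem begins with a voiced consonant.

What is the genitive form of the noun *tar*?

*tar* — first consonant /t/ (voiceless) → ot- → *ottar*.

ottar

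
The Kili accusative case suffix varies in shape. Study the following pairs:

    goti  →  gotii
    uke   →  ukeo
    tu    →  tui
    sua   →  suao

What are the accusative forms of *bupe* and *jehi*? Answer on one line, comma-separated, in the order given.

The alternation tracks the last vowel of the stem — -i when the last vowel of the stem is a high vowel (*goti*, *tu*); -o when the last vowel of the stem is a non-high vowel (*uke*, *sua*).
*bupe* — last vowel /e/ (a non-high vowel) → -o → *bupeo*.
*jehi* — last vowel /i/ (a high vowel) → -i → *jehii*.

bupeo, jehii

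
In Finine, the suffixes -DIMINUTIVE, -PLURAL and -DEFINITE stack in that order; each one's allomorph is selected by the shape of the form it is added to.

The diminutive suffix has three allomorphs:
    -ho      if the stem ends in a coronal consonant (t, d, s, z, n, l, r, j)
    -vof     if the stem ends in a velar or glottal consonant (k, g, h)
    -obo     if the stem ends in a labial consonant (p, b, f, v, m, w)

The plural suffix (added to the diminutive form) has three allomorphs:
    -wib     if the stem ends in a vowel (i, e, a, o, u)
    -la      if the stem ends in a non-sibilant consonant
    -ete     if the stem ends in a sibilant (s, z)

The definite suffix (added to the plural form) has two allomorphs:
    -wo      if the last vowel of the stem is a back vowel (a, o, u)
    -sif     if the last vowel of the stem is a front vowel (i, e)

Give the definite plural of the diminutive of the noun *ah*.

The final consonant of *ah* is /h/, which is velar/glottal, so the diminutive suffix is -vof, giving *ahvof*.
The final sound of the diminutive form *ahvof* is /f/, which is a non-sibilant consonant, so the plural suffix is -la, giving *ahvofla*.
The last vowel of the plural form *ahvofla* is /a/, which is a back vowel, so the definite suffix is -wo, giving *ahvoflawo*.

ahvoflawo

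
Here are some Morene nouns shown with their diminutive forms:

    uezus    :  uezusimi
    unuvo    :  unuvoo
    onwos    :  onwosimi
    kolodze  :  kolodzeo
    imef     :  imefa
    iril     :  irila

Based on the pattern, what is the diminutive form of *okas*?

The alternation tracks the final sound of the stem — -imi when the stem ends in a sibilant (*uezus*, *onwos*); -a when the stem ends in a non-sibilant consonant (*imef*, *iril*); -o when the stem ends in a vowel (*unuvo*, *kolodze*).
*okas* — final sound /s/ (a sibilant) → -imi → *okasimi*.

okasimi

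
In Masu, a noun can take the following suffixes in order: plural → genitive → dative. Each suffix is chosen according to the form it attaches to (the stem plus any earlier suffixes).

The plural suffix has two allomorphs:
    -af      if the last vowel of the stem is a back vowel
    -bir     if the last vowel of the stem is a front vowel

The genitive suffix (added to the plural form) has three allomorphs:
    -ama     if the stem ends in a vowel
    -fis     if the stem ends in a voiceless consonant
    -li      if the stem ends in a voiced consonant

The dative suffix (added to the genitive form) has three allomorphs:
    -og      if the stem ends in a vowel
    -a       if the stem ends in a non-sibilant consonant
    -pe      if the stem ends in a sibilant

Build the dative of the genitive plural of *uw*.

uwaffispe

Since the last vowel of *uw* is /u/ (a back vowel), it takes -af, giving *uwaf*.
The plural form *uwaf* — final sound /f/ (a voiceless consonant) → -fis → *uwaffis*.
Since the final sound of the genitive form *uwaffis* is /s/ (a sibilant), it takes -pe, giving *uwaffispe*.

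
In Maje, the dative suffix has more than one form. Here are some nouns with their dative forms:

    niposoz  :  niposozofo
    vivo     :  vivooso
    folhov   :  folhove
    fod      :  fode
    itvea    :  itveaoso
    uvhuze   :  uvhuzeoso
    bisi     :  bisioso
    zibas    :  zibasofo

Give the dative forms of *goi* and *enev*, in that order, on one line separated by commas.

The pattern is sibilance of the final sound: -ofo when the stem ends in a sibilant (*niposoz*, *zibas*); -e when the stem ends in a non-sibilant consonant (*folhov*, *fod*); -oso when the stem ends in a vowel (*vivo*, *itvea*, *uvhuze*, *bisi*).
Since the final sound of *goi* is /i/ (a vowel), it takes -oso, giving *goioso*.
*enev* — final sound /v/ (a non-sibilant consonant) → -e → *eneve*.

goioso, eneve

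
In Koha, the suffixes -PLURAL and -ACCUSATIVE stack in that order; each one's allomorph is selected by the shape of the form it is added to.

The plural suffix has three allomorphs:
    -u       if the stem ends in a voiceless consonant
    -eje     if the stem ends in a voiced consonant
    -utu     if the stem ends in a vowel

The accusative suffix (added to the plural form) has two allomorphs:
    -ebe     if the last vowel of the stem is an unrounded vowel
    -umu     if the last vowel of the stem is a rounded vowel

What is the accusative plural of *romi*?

The final sound of *romi* is /i/, which is a vowel, so the plural suffix is -utu, giving *romiutu*.
The plural form *romiutu* — last vowel /u/ (a rounded vowel) → -umu → *romiutuumu*.

romiutuumu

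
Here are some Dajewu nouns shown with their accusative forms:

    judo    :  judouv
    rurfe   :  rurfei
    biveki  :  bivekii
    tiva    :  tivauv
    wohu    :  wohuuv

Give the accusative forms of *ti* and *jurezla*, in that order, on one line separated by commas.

tii, jurezlauv

Looking at the last vowel of each stem: -i when the last vowel of the stem is a front vowel (*rurfe*, *biveki*); -uv when the last vowel of the stem is a back vowel (*judo*, *tiva*, *wohu*).
*ti* — last vowel /i/ (a front vowel) → -i → *tii*.
Since the last vowel of *jurezla* is /a/ (a back vowel), it takes -uv, giving *jurezlauv*.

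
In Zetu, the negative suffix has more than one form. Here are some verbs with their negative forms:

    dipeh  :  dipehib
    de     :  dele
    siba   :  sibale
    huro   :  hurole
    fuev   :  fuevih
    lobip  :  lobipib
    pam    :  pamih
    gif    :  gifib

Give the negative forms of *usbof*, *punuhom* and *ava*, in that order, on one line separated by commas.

usbofib, punuhomih, avale

The pattern is voicing of the final sound: -ib when the stem ends in a voiceless consonant (*dipeh*, *lobip*, *gif*); -ih when the stem ends in a voiced consonant (*fuev*, *pam*); -le when the stem ends in a vowel (*de*, *siba*, *huro*).
*usbof* — final sound /f/ (a voiceless consonant) → -ib → *usbofib*.
*punuhom* — final sound /m/ (a voiced consonant) → -ih → *punuhomih*.
*ava* — final sound /a/ (a vowel) → -le → *avale*.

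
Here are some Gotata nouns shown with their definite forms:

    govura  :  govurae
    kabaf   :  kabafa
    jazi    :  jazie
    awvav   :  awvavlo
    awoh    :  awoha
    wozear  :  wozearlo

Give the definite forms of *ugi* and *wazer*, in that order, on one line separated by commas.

The alternation tracks the final sound of the stem — -a when the stem ends in a voiceless consonant (*kabaf*, *awoh*); -lo when the stem ends in a voiced consonant (*awvav*, *wozear*); -e when the stem ends in a vowel (*govura*, *jazi*).
Since the final sound of *ugi* is /i/ (a vowel), it takes -e, giving *ugie*.
Since the final sound of *wazer* is /r/ (a voiced consonant), it takes -lo, giving *wazerlo*.

ugie, wazerlo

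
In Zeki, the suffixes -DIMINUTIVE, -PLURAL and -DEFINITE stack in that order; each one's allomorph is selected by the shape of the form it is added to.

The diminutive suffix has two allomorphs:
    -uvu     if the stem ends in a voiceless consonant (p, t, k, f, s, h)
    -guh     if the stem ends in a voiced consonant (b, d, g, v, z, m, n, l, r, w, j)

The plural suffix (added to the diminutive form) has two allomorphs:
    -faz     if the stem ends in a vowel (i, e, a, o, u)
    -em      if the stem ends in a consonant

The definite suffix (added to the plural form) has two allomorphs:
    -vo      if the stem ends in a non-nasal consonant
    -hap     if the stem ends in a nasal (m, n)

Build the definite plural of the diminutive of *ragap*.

ragapuvufazvo

Since the final consonant of *ragap* is /p/ (voiceless), it takes -uvu, giving *ragapuvu*.
Since the final sound of the diminutive form *ragapuvu* is /u/ (a vowel), it takes -faz, giving *ragapuvufaz*.
The plural form *ragapuvufaz*: final consonant = /z/, non-nasal → -vo → *ragapuvufazvo*.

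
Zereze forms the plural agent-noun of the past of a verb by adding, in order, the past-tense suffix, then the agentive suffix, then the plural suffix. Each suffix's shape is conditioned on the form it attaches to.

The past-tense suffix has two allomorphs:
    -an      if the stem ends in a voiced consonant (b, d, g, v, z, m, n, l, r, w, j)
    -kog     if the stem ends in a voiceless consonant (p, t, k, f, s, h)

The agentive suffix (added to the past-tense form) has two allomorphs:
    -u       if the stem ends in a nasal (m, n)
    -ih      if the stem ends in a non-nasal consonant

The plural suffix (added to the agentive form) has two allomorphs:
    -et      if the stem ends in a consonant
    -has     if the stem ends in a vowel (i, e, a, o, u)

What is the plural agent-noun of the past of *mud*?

The final consonant of *mud* is /d/, which is voiced, so the past-tense suffix is -an, giving *mudan*.
Since the final consonant of the past-tense form *mudan* is /n/ (a nasal), it takes -u, giving *mudanu*.
Since the final sound of the agentive form *mudanu* is /u/ (a vowel), it takes -has, giving *mudanuhas*.

mudanuhas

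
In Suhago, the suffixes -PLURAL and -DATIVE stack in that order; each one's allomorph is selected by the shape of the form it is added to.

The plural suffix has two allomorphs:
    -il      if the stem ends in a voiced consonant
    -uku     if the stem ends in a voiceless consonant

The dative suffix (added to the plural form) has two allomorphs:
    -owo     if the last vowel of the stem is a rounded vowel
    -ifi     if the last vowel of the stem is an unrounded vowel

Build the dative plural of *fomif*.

fomifukuowo

*fomif*: final consonant = /f/, voiceless → -uku → *fomifuku*.
The last vowel of the plural form *fomifuku* is /u/, which is a rounded vowel, so the dative suffix is -owo, giving *fomifukuowo*.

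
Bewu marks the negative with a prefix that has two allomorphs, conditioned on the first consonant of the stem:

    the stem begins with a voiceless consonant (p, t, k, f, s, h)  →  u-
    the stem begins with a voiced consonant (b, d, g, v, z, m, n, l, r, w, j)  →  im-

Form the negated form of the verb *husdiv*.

*husdiv*: first consonant = /h/, voiceless → u- → *uhusdiv*.

uhusdiv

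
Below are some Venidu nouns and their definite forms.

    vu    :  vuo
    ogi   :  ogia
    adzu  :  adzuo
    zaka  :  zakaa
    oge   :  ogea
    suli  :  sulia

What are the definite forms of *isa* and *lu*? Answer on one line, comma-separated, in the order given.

Looking at the last vowel of each stem: -o when the last vowel of the stem is a rounded vowel (*vu*, *adzu*); -a when the last vowel of the stem is an unrounded vowel (*ogi*, *zaka*, *oge*, *suli*).
The last vowel of *isa* is /a/, which is an unrounded vowel, so the suffix is -a, giving *isaa*.
*lu*: last vowel = /u/, a rounded vowel → -o → *luo*.

isaa, luo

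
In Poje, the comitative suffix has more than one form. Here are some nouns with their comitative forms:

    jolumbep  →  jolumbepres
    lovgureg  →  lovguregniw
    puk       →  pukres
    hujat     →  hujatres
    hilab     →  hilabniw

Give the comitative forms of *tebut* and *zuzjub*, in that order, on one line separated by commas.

tebutres, zuzjubniw

Looking at the final consonant of each stem: -res when the stem ends in a voiceless consonant (*jolumbep*, *puk*, *hujat*); -niw when the stem ends in a voiced consonant (*lovgureg*, *hilab*).
Since the final consonant of *tebut* is /t/ (voiceless), it takes -res, giving *tebutres*.
*zuzjub*: final consonant = /b/, voiced → -niw → *zuzjubniw*.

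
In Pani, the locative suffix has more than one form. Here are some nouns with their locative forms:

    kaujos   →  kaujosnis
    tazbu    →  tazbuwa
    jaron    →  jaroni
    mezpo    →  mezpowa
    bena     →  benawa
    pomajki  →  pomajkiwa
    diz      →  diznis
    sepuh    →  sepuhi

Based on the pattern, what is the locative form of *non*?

noni

Looking at the final sound of each stem: -nis when the stem ends in a sibilant (*kaujos*, *diz*); -i when the stem ends in a non-sibilant consonant (*jaron*, *sepuh*); -wa when the stem ends in a vowel (*tazbu*, *mezpo*, *bena*, *pomajki*).
The final sound of *non* is /n/, which is a non-sibilant consonant, so the suffix is -i, giving *noni*.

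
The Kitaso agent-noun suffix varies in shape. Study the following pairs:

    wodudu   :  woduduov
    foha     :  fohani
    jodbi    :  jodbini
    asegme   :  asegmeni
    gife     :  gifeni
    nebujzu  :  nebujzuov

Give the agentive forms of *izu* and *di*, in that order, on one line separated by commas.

The pattern is rounding harmony: -ov when the last vowel of the stem is a rounded vowel (*wodudu*, *nebujzu*); -ni when the last vowel of the stem is an unrounded vowel (*foha*, *jodbi*, *asegme*, *gife*).
*izu*: last vowel = /u/, a rounded vowel → -ov → *izuov*.
*di* — last vowel /i/ (an unrounded vowel) → -ni → *dini*.

izuov, dini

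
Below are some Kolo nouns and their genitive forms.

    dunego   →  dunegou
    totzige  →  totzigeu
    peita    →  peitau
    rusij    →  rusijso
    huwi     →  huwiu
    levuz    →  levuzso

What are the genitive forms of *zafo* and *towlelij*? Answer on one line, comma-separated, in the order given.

zafou, towlelijso

The pattern is consonant vs. vowel: -so when the stem ends in a consonant (*rusij*, *levuz*); -u when the stem ends in a vowel (*dunego*, *totzige*, *peita*, *huwi*).
*zafo* — final sound /o/ (a vowel) → -u → *zafou*.
The final sound of *towlelij* is /j/, which is a consonant, so the suffix is -so, giving *towlelijso*.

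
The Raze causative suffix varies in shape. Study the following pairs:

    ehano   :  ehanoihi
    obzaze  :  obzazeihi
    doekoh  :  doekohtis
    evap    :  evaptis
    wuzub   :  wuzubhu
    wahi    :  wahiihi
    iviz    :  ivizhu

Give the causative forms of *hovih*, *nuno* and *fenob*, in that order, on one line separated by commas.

The alternation tracks the final sound of the stem — -tis when the stem ends in a voiceless consonant (*doekoh*, *evap*); -hu when the stem ends in a voiced consonant (*wuzub*, *iviz*); -ihi when the stem ends in a vowel (*ehano*, *obzaze*, *wahi*).
*hovih*: final sound = /h/, a voiceless consonant → -tis → *hovihtis*.
*nuno* — final sound /o/ (a vowel) → -ihi → *nunoihi*.
*fenob* — final sound /b/ (a voiced consonant) → -hu → *fenobhu*.

hovihtis, nunoihi, fenobhu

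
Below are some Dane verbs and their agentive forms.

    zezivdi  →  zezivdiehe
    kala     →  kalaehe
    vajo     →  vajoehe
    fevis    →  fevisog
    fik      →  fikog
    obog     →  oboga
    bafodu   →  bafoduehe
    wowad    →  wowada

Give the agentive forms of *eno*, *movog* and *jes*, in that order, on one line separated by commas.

enoehe, movoga, jesog

The alternation tracks the final sound of the stem — -og when the stem ends in a voiceless consonant (*fevis*, *fik*); -a when the stem ends in a voiced consonant (*obog*, *wowad*); -ehe when the stem ends in a vowel (*zezivdi*, *kala*, *vajo*, *bafodu*).
Since the final sound of *eno* is /o/ (a vowel), it takes -ehe, giving *enoehe*.
The final sound of *movog* is /g/, which is a voiced consonant, so the suffix is -a, giving *movoga*.
The final sound of *jes* is /s/, which is a voiceless consonant, so the suffix is -og, giving *jesog*.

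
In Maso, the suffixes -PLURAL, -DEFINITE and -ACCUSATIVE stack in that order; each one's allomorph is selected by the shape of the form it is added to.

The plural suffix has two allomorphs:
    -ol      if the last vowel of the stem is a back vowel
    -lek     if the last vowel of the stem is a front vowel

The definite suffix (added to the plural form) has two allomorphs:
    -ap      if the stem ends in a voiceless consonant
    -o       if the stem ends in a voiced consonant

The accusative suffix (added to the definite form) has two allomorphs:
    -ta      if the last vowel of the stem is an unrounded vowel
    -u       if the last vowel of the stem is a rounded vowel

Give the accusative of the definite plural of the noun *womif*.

*womif* — last vowel /i/ (a front vowel) → -lek → *womiflek*.
The plural form *womiflek*: final consonant = /k/, voiceless → -ap → *womiflekap*.
The last vowel of the definite form *womiflekap* is /a/, which is an unrounded vowel, so the accusative suffix is -ta, giving *womiflekapta*.

womiflekapta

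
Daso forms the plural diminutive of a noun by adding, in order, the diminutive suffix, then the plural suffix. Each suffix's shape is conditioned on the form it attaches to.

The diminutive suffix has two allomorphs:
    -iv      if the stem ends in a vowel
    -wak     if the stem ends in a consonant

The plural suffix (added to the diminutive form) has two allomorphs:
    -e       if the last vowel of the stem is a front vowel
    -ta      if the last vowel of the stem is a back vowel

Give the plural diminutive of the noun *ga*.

*ga* — final sound /a/ (a vowel) → -iv → *gaiv*.
The diminutive form *gaiv* — last vowel /i/ (a front vowel) → -e → *gaive*.

gaive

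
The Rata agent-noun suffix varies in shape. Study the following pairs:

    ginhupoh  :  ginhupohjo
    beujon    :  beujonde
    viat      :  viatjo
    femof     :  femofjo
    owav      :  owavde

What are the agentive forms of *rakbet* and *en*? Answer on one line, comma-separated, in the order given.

rakbetjo, ende

The pattern is voicing of the final consonant: -jo when the stem ends in a voiceless consonant (*ginhupoh*, *viat*, *femof*); -de when the stem ends in a voiced consonant (*beujon*, *owav*).
*rakbet* — final consonant /t/ (voiceless) → -jo → *rakbetjo*.
The final consonant of *en* is /n/, which is voiced, so the suffix is -de, giving *ende*.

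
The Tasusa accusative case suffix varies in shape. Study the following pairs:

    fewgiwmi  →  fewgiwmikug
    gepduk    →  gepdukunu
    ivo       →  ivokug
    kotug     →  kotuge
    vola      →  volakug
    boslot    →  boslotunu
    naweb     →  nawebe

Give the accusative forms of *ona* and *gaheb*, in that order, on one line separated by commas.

The alternation tracks the final sound of the stem — -unu when the stem ends in a voiceless consonant (*gepduk*, *boslot*); -e when the stem ends in a voiced consonant (*kotug*, *naweb*); -kug when the stem ends in a vowel (*fewgiwmi*, *ivo*, *vola*).
The final sound of *ona* is /a/, which is a vowel, so the suffix is -kug, giving *onakug*.
*gaheb* — final sound /b/ (a voiced consonant) → -e → *gahebe*.

onakug, gahebe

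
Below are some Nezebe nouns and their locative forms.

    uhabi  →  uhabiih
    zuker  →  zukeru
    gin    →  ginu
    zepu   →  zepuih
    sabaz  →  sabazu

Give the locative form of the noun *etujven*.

The suffix is conditioned by the final sound: -u when the stem ends in a consonant (*zuker*, *gin*, *sabaz*); -ih when the stem ends in a vowel (*uhabi*, *zepu*).
*etujven* — final sound /n/ (a consonant) → -u → *etujvenu*.

etujvenu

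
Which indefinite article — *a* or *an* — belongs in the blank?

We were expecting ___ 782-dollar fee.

The indefinite article is chosen by the initial *sound* of the following word, not its spelling.
The number *782* is spoken "seven hundred …", beginning with /ˈsɛvən/ — a consonant sound.
So the article is *a*: We were expecting a 782-dollar fee.

a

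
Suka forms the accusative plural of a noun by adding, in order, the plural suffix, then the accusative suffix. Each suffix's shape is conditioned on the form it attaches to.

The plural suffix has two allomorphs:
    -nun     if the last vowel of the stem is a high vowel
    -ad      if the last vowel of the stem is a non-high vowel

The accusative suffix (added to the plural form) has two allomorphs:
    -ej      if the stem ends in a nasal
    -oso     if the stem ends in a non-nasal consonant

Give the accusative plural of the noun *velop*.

velopadoso

*velop*: last vowel = /o/, a non-high vowel → -ad → *velopad*.
The plural form *velopad*: final consonant = /d/, non-nasal → -oso → *velopadoso*.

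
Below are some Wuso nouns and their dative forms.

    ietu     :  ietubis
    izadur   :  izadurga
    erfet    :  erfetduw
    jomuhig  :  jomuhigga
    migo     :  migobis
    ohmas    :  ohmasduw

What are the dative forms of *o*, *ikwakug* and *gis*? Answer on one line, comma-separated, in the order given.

The pattern is voicing of the final sound: -duw when the stem ends in a voiceless consonant (*erfet*, *ohmas*); -ga when the stem ends in a voiced consonant (*izadur*, *jomuhig*); -bis when the stem ends in a vowel (*ietu*, *migo*).
Since the final sound of *o* is /o/ (a vowel), it takes -bis, giving *obis*.
Since the final sound of *ikwakug* is /g/ (a voiced consonant), it takes -ga, giving *ikwakugga*.
Since the final sound of *gis* is /s/ (a voiceless consonant), it takes -duw, giving *gisduw*.

obis, ikwakugga, gisduw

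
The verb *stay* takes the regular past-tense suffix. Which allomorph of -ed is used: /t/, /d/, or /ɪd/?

/d/

The stem *stay* ends in a voiced sound other than /d/.
The -ed suffix is realized as /ɪd/ after /t, d/; as /t/ after other voiceless consonants; and as /d/ after other voiced sounds.
So -ed on *stay* is pronounced /d/.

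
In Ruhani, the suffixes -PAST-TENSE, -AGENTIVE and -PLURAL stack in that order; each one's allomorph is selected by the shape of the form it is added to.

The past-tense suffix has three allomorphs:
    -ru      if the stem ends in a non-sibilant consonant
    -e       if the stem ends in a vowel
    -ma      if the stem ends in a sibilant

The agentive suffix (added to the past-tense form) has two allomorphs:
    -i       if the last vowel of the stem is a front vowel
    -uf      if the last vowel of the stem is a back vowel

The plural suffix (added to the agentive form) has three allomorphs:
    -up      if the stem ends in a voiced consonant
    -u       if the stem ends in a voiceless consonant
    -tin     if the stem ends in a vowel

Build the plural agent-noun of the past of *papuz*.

papuzmaufu

Since the final sound of *papuz* is /z/ (a sibilant), it takes -ma, giving *papuzma*.
The last vowel of the past-tense form *papuzma* is /a/, which is a back vowel, so the agentive suffix is -uf, giving *papuzmauf*.
The agentive form *papuzmauf*: final sound = /f/, a voiceless consonant → -u → *papuzmaufu*.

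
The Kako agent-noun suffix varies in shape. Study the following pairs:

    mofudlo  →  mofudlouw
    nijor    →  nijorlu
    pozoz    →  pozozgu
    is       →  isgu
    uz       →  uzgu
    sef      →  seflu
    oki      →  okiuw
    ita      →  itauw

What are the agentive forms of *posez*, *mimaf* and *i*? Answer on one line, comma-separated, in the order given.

posezgu, mimaflu, iuw

Looking at the final sound of each stem: -gu when the stem ends in a sibilant (*pozoz*, *is*, *uz*); -lu when the stem ends in a non-sibilant consonant (*nijor*, *sef*); -uw when the stem ends in a vowel (*mofudlo*, *oki*, *ita*).
The final sound of *posez* is /z/, which is a sibilant, so the suffix is -gu, giving *posezgu*.
Since the final sound of *mimaf* is /f/ (a non-sibilant consonant), it takes -lu, giving *mimaflu*.
Since the final sound of *i* is /i/ (a vowel), it takes -uw, giving *iuw*.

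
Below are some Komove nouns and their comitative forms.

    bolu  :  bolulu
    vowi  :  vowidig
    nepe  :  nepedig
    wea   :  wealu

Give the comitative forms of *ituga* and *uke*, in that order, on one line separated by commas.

The suffix is conditioned by the last vowel: -dig when the last vowel of the stem is a front vowel (*vowi*, *nepe*); -lu when the last vowel of the stem is a back vowel (*bolu*, *wea*).
The last vowel of *ituga* is /a/, which is a back vowel, so the suffix is -lu, giving *itugalu*.
Since the last vowel of *uke* is /e/ (a front vowel), it takes -dig, giving *ukedig*.

itugalu, ukedig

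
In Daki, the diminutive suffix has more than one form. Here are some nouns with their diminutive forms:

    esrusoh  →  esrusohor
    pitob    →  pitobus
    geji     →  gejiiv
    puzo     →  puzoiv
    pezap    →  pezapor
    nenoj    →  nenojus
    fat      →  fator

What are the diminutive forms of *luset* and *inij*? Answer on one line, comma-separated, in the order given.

lusetor, inijus

The suffix is conditioned by the final sound: -or when the stem ends in a voiceless consonant (*esrusoh*, *pezap*, *fat*); -us when the stem ends in a voiced consonant (*pitob*, *nenoj*); -iv when the stem ends in a vowel (*geji*, *puzo*).
Since the final sound of *luset* is /t/ (a voiceless consonant), it takes -or, giving *lusetor*.
The final sound of *inij* is /j/, which is a voiced consonant, so the suffix is -us, giving *inijus*.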